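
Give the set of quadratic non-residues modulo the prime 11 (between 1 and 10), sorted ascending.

2,6,7,8,10

Square k = 1,…,5 (k and 11−k give the same square):
1²=1, 2²=4, 3²=9, 4²≡5, 5²≡3 (mod 11).
The residues are {1, 3, 4, 5, 9}; the non-residues are the remaining 5 nonzero classes.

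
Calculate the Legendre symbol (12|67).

-1

Euler's criterion: (12/67) ≡ 12^33 (mod 67).
12^2 ≡ 10 (mod 67)
12^4 ≡ 33 (mod 67)
12^8 ≡ 17 (mod 67)
12^16 ≡ 21 (mod 67)
12^32 ≡ 39 (mod 67)
12^33 = 12^(32+1) ≡ 66 (mod 67).
Result is 66 ≡ −1, so (12/67) = −1.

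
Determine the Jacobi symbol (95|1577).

0

Reciprocity: 95 ≡ 3 and 1577 ≡ 1 (mod 4), so (95/1577) = +(1577/95).
Reduce top mod 95: now compute (57/95).
Reciprocity: 57 ≡ 1 and 95 ≡ 3 (mod 4), so (57/95) = +(95/57).
Reduce top mod 57: now compute (38/57).
Pull out 2: since 57 ≡ 1 (mod 8), (2/57) = +1.
Reciprocity: 19 ≡ 3 and 57 ≡ 1 (mod 4), so (19/57) = +(57/19).
Reduce top mod 19: now compute (0/19).
Top reduces to 0: gcd > 1, so the symbol is 0.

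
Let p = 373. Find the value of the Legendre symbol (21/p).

Reciprocity: 21 ≡ 1 and 373 ≡ 1 (mod 4), so (21/373) = +(373/21).
Reduce top mod 21: now compute (16/21).
Pull out 2^4: since 21 ≡ 5 (mod 8), (2/21) = -1, so (2/21)^4 = +1.
Reached (1/21) = 1. Collecting the sign flips along the way, the symbol is +1.

1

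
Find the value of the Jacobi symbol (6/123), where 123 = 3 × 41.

Pull out 2: since 123 ≡ 3 (mod 8), (2/123) = -1.
Reciprocity: 3 ≡ 3 and 123 ≡ 3 (mod 4), so (3/123) = −(123/3).
Reduce top mod 3: now compute (0/3).
Top reduces to 0: gcd > 1, so the symbol is 0.

0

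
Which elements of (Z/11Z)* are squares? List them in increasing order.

1 3 4 5 9

Square k = 1,…,5 (k and 11−k give the same square):
1²=1, 2²=4, 3²=9, 4²≡5, 5²≡3 (mod 11).
So the quadratic residues mod 11 are {1, 3, 4, 5, 9}.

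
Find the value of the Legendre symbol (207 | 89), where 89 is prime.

-1

First reduce: 207 ≡ 29 (mod 89).
Reciprocity: 29 ≡ 1 and 89 ≡ 1 (mod 4), so (29/89) = +(89/29).
Reduce top mod 29: now compute (2/29).
Pull out 2: since 29 ≡ 5 (mod 8), (2/29) = -1.
Reached (1/29) = 1. Collecting the sign flips along the way, the symbol is -1.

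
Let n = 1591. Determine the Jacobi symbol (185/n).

Reciprocity: 185 ≡ 1 and 1591 ≡ 3 (mod 4), so (185/1591) = +(1591/185).
Reduce top mod 185: now compute (111/185).
Reciprocity: 111 ≡ 3 and 185 ≡ 1 (mod 4), so (111/185) = +(185/111).
Reduce top mod 111: now compute (74/111).
Pull out 2: since 111 ≡ 7 (mod 8), (2/111) = +1.
Reciprocity: 37 ≡ 1 and 111 ≡ 3 (mod 4), so (37/111) = +(111/37).
Reduce top mod 37: now compute (0/37).
Top reduces to 0: gcd > 1, so the symbol is 0.

0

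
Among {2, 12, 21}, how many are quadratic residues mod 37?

(2/37) = -1 → non-residue.
(12/37) = +1 → QR.
(21/37) = +1 → QR.
Total quadratic residues among the 3: 2.

2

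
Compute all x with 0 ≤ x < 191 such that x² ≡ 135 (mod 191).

53, 138

Since 191 ≡ 3 (mod 4), a square root of 135 is 135^((191+1)/4) = 135^48 mod 191.
Repeated squaring: 135^2≡80, 135^4≡97, 135^8≡50, 135^16≡17, 135^32≡98 (mod 191).
135^48 = 135^(32+16) ≡ 138 (mod 191).
Check: 138² = 19044 ≡ 135 (mod 191). The two roots are 53 and 138.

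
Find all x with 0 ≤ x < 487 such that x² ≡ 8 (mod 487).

182, 305

Since 487 ≡ 3 (mod 4), a square root of 8 is 8^((487+1)/4) = 8^122 mod 487.
Repeated squaring: 8^2≡64, 8^4≡200, 8^8≡66, 8^16≡460, 8^32≡242, 8^64≡124 (mod 487).
8^122 = 8^(64+32+16+8+2) ≡ 182 (mod 487).
Check: 182² = 33124 ≡ 8 (mod 487). The two roots are 182 and 305.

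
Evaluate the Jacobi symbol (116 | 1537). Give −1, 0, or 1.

Pull out 2^2: since 1537 ≡ 1 (mod 8), (2/1537) = +1, so (2/1537)^2 = +1.
Reciprocity: 29 ≡ 1 and 1537 ≡ 1 (mod 4), so (29/1537) = +(1537/29).
Reduce top mod 29: now compute (0/29).
Top reduces to 0: gcd > 1, so the symbol is 0.

0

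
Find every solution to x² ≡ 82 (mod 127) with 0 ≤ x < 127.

35, 92

Since 127 ≡ 3 (mod 4), a square root of 82 is 82^((127+1)/4) = 82^32 mod 127.
Repeated squaring: 82^2≡120, 82^4≡49, 82^8≡115, 82^16≡17, 82^32≡35 (mod 127).
82^32 = 82^(32) ≡ 35 (mod 127).
Check: 35² = 1225 ≡ 82 (mod 127). The two roots are 35 and 92.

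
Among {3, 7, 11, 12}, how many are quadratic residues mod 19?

(3/19) = -1 → non-residue.
(7/19) = +1 → QR.
(11/19) = +1 → QR.
(12/19) = -1 → non-residue.
Total quadratic residues among the 4: 2.

2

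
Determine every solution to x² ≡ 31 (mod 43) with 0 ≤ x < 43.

17, 26

Since 43 ≡ 3 (mod 4), a square root of 31 is 31^((43+1)/4) = 31^11 mod 43.
Repeated squaring: 31^2≡15, 31^4≡10, 31^8≡14 (mod 43).
31^11 = 31^(8+2+1) ≡ 17 (mod 43).
Check: 17² = 289 ≡ 31 (mod 43). The two roots are 17 and 26.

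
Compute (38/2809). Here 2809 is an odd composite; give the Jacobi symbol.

Pull out 2: since 2809 ≡ 1 (mod 8), (2/2809) = +1.
Reciprocity: 19 ≡ 3 and 2809 ≡ 1 (mod 4), so (19/2809) = +(2809/19).
Reduce top mod 19: now compute (16/19).
Pull out 2^4: since 19 ≡ 3 (mod 8), (2/19) = -1, so (2/19)^4 = +1.
Reached (1/19) = 1. Collecting the sign flips along the way, the symbol is +1.

1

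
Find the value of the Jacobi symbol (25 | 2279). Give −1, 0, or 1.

Reciprocity: 25 ≡ 1 and 2279 ≡ 3 (mod 4), so (25/2279) = +(2279/25).
Reduce top mod 25: now compute (4/25).
Pull out 2^2: since 25 ≡ 1 (mod 8), (2/25) = +1, so (2/25)^2 = +1.
Reached (1/25) = 1. Collecting the sign flips along the way, the symbol is +1.

1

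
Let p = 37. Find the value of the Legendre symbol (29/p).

Reciprocity: 29 ≡ 1 and 37 ≡ 1 (mod 4), so (29/37) = +(37/29).
Reduce top mod 29: now compute (8/29).
Pull out 2^3: since 29 ≡ 5 (mod 8), (2/29) = -1, so (2/29)^3 = -1.
Reached (1/29) = 1. Collecting the sign flips along the way, the symbol is -1.

-1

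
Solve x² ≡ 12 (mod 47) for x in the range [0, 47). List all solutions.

Since 47 ≡ 3 (mod 4), a square root of 12 is 12^((47+1)/4) = 12^12 mod 47.
Repeated squaring: 12^2≡3, 12^4≡9, 12^8≡34 (mod 47).
12^12 = 12^(8+4) ≡ 24 (mod 47).
Check: 24² = 576 ≡ 12 (mod 47). The two roots are 23 and 24.

23, 24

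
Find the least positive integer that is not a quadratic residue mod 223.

(2/223) = +1, so 2 is a residue.
(3/223) = −1, so 3 is the smallest positive non-residue mod 223.

3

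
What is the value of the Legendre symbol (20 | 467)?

-1

Euler's criterion: (20/467) ≡ 20^233 (mod 467).
20^2 ≡ 400 (mod 467)
20^4 ≡ 286 (mod 467)
20^8 ≡ 71 (mod 467)
20^16 ≡ 371 (mod 467)
20^32 ≡ 343 (mod 467)
20^64 ≡ 432 (mod 467)
20^128 ≡ 291 (mod 467)
20^233 = 20^(128+64+32+8+1) ≡ 466 (mod 467).
Result is 466 ≡ −1, so (20/467) = −1.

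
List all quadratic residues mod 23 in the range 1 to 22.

Square k = 1,…,11 (k and 23−k give the same square):
1²=1, 2²=4, 3²=9, 4²=16, 5²≡2, 6²≡13, 7²≡3, 8²≡18, 9²≡12, 10²≡8, 11²≡6 (mod 23).
So the quadratic residues mod 23 are {1, 2, 3, 4, 6, 8, 9, 12, 13, 16, 18}.

1 2 3 4 6 8 9 12 13 16 18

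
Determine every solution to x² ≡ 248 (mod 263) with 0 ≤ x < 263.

Since 263 ≡ 3 (mod 4), a square root of 248 is 248^((263+1)/4) = 248^66 mod 263.
Repeated squaring: 248^2≡225, 248^4≡129, 248^8≡72, 248^16≡187, 248^32≡253, 248^64≡100 (mod 263).
248^66 = 248^(64+2) ≡ 145 (mod 263).
Check: 145² = 21025 ≡ 248 (mod 263). The two roots are 118 and 145.

118, 145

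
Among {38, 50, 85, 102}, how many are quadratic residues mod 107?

(38/107) = -1 → non-residue.
(50/107) = -1 → non-residue.
(85/107) = +1 → QR.
(102/107) = +1 → QR.
Total quadratic residues among the 4: 2.

2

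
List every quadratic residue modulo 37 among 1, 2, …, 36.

1 3 4 7 9 10 11 12 16 21 25 26 27 28 30 33 34 36

Square k = 1,…,18 (k and 37−k give the same square):
1²=1, 2²=4, 3²=9, 4²=16, 5²=25, 6²=36, 7²≡12, 8²≡27, 9²≡7, 10²≡26, 11²≡10, 12²≡33, 13²≡21, 14²≡11, 15²≡3, 16²≡34, 17²≡30, 18²≡28 (mod 37).
So the quadratic residues mod 37 are {1, 3, 4, 7, 9, 10, 11, 12, 16, 21, 25, 26, 27, 28, 30, 33, 34, 36}.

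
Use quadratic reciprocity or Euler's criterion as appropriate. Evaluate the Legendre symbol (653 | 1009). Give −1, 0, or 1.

Reciprocity: 653 ≡ 1 and 1009 ≡ 1 (mod 4), so (653/1009) = +(1009/653).
Reduce top mod 653: now compute (356/653).
Pull out 2^2: since 653 ≡ 5 (mod 8), (2/653) = -1, so (2/653)^2 = +1.
Reciprocity: 89 ≡ 1 and 653 ≡ 1 (mod 4), so (89/653) = +(653/89).
Reduce top mod 89: now compute (30/89).
Pull out 2: since 89 ≡ 1 (mod 8), (2/89) = +1.
Reciprocity: 15 ≡ 3 and 89 ≡ 1 (mod 4), so (15/89) = +(89/15).
Reduce top mod 15: now compute (14/15).
Pull out 2: since 15 ≡ 7 (mod 8), (2/15) = +1.
Reciprocity: 7 ≡ 3 and 15 ≡ 3 (mod 4), so (7/15) = −(15/7).
Reduce top mod 7: now compute (1/7).
Reached (1/7) = 1. Collecting the sign flips along the way, the symbol is -1.

-1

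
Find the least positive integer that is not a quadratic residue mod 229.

(2/229) = −1, so 2 is the smallest positive non-residue mod 229.

2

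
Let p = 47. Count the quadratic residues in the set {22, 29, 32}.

(22/47) = -1 → non-residue.
(29/47) = -1 → non-residue.
(32/47) = +1 → QR.
Total quadratic residues among the 3: 1.

1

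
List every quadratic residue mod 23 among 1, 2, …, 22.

1, 2, 3, 4, 6, 8, 9, 12, 13, 16, 18

Square k = 1,…,11 (k and 23−k give the same square):
1²=1, 2²=4, 3²=9, 4²=16, 5²≡2, 6²≡13, 7²≡3, 8²≡18, 9²≡12, 10²≡8, 11²≡6 (mod 23).
So the quadratic residues mod 23 are {1, 2, 3, 4, 6, 8, 9, 12, 13, 16, 18}.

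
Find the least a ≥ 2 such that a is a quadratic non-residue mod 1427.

(2/1427) = −1, so 2 is the smallest positive non-residue mod 1427.

2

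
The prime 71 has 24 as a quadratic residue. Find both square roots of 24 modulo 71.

33, 38

Since 71 ≡ 3 (mod 4), a square root of 24 is 24^((71+1)/4) = 24^18 mod 71.
Repeated squaring: 24^2≡8, 24^4≡64, 24^8≡49, 24^16≡58 (mod 71).
24^18 = 24^(16+2) ≡ 38 (mod 71).
Check: 38² = 1444 ≡ 24 (mod 71). The two roots are 33 and 38.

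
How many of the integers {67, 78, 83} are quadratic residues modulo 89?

2

(67/89) = +1 → QR.
(78/89) = +1 → QR.
(83/89) = -1 → non-residue.
Total quadratic residues among the 3: 2.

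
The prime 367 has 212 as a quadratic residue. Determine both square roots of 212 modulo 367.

Since 367 ≡ 3 (mod 4), a square root of 212 is 212^((367+1)/4) = 212^92 mod 367.
Repeated squaring: 212^2≡170, 212^4≡274, 212^8≡208, 212^16≡325, 212^32≡296, 212^64≡270 (mod 367).
212^92 = 212^(64+16+8+4) ≡ 289 (mod 367).
Check: 289² = 83521 ≡ 212 (mod 367). The two roots are 78 and 289.

78, 289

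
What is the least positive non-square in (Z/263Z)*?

5

(2/263) = +1, so 2 is a residue.
(3/263) = +1, so 3 is a residue.
(4/263) = +1, so 4 is a residue.
(5/263) = −1, so 5 is the smallest positive non-residue mod 263.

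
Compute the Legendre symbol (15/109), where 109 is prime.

1

Reciprocity: 15 ≡ 3 and 109 ≡ 1 (mod 4), so (15/109) = +(109/15).
Reduce top mod 15: now compute (4/15).
Pull out 2^2: since 15 ≡ 7 (mod 8), (2/15) = +1, so (2/15)^2 = +1.
Reached (1/15) = 1. Collecting the sign flips along the way, the symbol is +1.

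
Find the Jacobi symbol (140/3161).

1

Pull out 2^2: since 3161 ≡ 1 (mod 8), (2/3161) = +1, so (2/3161)^2 = +1.
Reciprocity: 35 ≡ 3 and 3161 ≡ 1 (mod 4), so (35/3161) = +(3161/35).
Reduce top mod 35: now compute (11/35).
Reciprocity: 11 ≡ 3 and 35 ≡ 3 (mod 4), so (11/35) = −(35/11).
Reduce top mod 11: now compute (2/11).
Pull out 2: since 11 ≡ 3 (mod 8), (2/11) = -1.
Reached (1/11) = 1. Collecting the sign flips along the way, the symbol is +1.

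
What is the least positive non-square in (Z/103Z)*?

3

(2/103) = +1, so 2 is a residue.
(3/103) = −1, so 3 is the smallest positive non-residue mod 103.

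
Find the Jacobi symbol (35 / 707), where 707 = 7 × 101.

0

Reciprocity: 35 ≡ 3 and 707 ≡ 3 (mod 4), so (35/707) = −(707/35).
Reduce top mod 35: now compute (7/35).
Reciprocity: 7 ≡ 3 and 35 ≡ 3 (mod 4), so (7/35) = −(35/7).
Reduce top mod 7: now compute (0/7).
Top reduces to 0: gcd > 1, so the symbol is 0.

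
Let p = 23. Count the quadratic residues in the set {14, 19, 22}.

(14/23) = -1 → non-residue.
(19/23) = -1 → non-residue.
(22/23) = -1 → non-residue.
Total quadratic residues among the 3: 0.

0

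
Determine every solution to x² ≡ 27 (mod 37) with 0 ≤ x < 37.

8, 29

37 ≡ 1 (mod 4), so we find a root by search.
Trying successive values, 8² = 64 ≡ 27 (mod 37). The other root is 37 − 8 = 29.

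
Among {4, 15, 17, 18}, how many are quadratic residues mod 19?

(4/19) = +1 → QR.
(15/19) = -1 → non-residue.
(17/19) = +1 → QR.
(18/19) = -1 → non-residue.
Total quadratic residues among the 4: 2.

2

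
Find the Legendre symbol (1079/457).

1

Euler's criterion: (1079/457) ≡ 165^228 (mod 457).
165^2 ≡ 262 (mod 457)
165^4 ≡ 94 (mod 457)
165^8 ≡ 153 (mod 457)
165^16 ≡ 102 (mod 457)
165^32 ≡ 350 (mod 457)
165^64 ≡ 24 (mod 457)
165^128 ≡ 119 (mod 457)
165^228 = 165^(128+64+32+4) ≡ 1 (mod 457).
Result is 1, so (1079/457) = 1.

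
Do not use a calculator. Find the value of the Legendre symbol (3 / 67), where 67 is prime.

-1

Euler's criterion: (3/67) ≡ 3^33 (mod 67).
3^2 ≡ 9 (mod 67)
3^4 ≡ 14 (mod 67)
3^8 ≡ 62 (mod 67)
3^16 ≡ 25 (mod 67)
3^32 ≡ 22 (mod 67)
3^33 = 3^(32+1) ≡ 66 (mod 67).
Result is 66 ≡ −1, so (3/67) = −1.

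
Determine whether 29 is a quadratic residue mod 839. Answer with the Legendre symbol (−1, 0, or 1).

Euler's criterion: (29/839) ≡ 29^419 (mod 839).
29^2 ≡ 2 (mod 839)
29^4 ≡ 4 (mod 839)
29^8 ≡ 16 (mod 839)
29^16 ≡ 256 (mod 839)
29^32 ≡ 94 (mod 839)
29^64 ≡ 446 (mod 839)
29^128 ≡ 73 (mod 839)
29^256 ≡ 295 (mod 839)
29^419 = 29^(256+128+32+2+1) ≡ 838 (mod 839).
Result is 838 ≡ −1, so (29/839) = −1.

-1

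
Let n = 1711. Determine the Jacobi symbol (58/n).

Pull out 2: since 1711 ≡ 7 (mod 8), (2/1711) = +1.
Reciprocity: 29 ≡ 1 and 1711 ≡ 3 (mod 4), so (29/1711) = +(1711/29).
Reduce top mod 29: now compute (0/29).
Top reduces to 0: gcd > 1, so the symbol is 0.

0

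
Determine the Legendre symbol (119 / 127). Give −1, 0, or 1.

-1

Reciprocity: 119 ≡ 3 and 127 ≡ 3 (mod 4), so (119/127) = −(127/119).
Reduce top mod 119: now compute (8/119).
Pull out 2^3: since 119 ≡ 7 (mod 8), (2/119) = +1, so (2/119)^3 = +1.
Reached (1/119) = 1. Collecting the sign flips along the way, the symbol is -1.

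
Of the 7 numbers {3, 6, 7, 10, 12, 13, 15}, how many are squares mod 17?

2

(3/17) = -1 → non-residue.
(6/17) = -1 → non-residue.
(7/17) = -1 → non-residue.
(10/17) = -1 → non-residue.
(12/17) = -1 → non-residue.
(13/17) = +1 → QR.
(15/17) = +1 → QR.
Total quadratic residues among the 7: 2.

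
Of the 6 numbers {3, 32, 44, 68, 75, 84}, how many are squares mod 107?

(3/107) = +1 → QR.
(32/107) = -1 → non-residue.
(44/107) = +1 → QR.
(68/107) = -1 → non-residue.
(75/107) = +1 → QR.
(84/107) = -1 → non-residue.
Total quadratic residues among the 6: 3.

3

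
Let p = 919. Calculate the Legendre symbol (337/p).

Euler's criterion: (337/919) ≡ 337^459 (mod 919).
337^2 ≡ 532 (mod 919)
337^4 ≡ 891 (mod 919)
337^8 ≡ 784 (mod 919)
337^16 ≡ 764 (mod 919)
337^32 ≡ 131 (mod 919)
337^64 ≡ 619 (mod 919)
337^128 ≡ 857 (mod 919)
337^256 ≡ 168 (mod 919)
337^459 = 337^(256+128+64+8+2+1) ≡ 918 (mod 919).
Result is 918 ≡ −1, so (337/919) = −1.

-1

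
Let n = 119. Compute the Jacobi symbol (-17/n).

0

First reduce: -17 ≡ 102 (mod 119).
Pull out 2: since 119 ≡ 7 (mod 8), (2/119) = +1.
Reciprocity: 51 ≡ 3 and 119 ≡ 3 (mod 4), so (51/119) = −(119/51).
Reduce top mod 51: now compute (17/51).
Reciprocity: 17 ≡ 1 and 51 ≡ 3 (mod 4), so (17/51) = +(51/17).
Reduce top mod 17: now compute (0/17).
Top reduces to 0: gcd > 1, so the symbol is 0.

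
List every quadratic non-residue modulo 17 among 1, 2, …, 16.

Square k = 1,…,8 (k and 17−k give the same square):
1²=1, 2²=4, 3²=9, 4²=16, 5²≡8, 6²≡2, 7²≡15, 8²≡13 (mod 17).
The residues are {1, 2, 4, 8, 9, 13, 15, 16}; the non-residues are the remaining 8 nonzero classes.

3, 5, 6, 7, 10, 11, 12, 14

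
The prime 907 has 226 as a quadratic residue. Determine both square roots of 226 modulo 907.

69, 838

Since 907 ≡ 3 (mod 4), a square root of 226 is 226^((907+1)/4) = 226^227 mod 907.
Repeated squaring: 226^2≡284, 226^4≡840, 226^8≡861, 226^16≡302, 226^32≡504, 226^64≡56, 226^128≡415 (mod 907).
226^227 = 226^(128+64+32+2+1) ≡ 838 (mod 907).
Check: 838² = 702244 ≡ 226 (mod 907). The two roots are 69 and 838.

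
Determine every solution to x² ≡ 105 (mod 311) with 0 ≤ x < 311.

87, 224

Since 311 ≡ 3 (mod 4), a square root of 105 is 105^((311+1)/4) = 105^78 mod 311.
Repeated squaring: 105^2≡140, 105^4≡7, 105^8≡49, 105^16≡224, 105^32≡105, 105^64≡140 (mod 311).
105^78 = 105^(64+8+4+2) ≡ 224 (mod 311).
Check: 224² = 50176 ≡ 105 (mod 311). The two roots are 87 and 224.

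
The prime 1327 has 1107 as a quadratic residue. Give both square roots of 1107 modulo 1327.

215, 1112

Since 1327 ≡ 3 (mod 4), a square root of 1107 is 1107^((1327+1)/4) = 1107^332 mod 1327.
Repeated squaring: 1107^2≡628, 1107^4≡265, 1107^8≡1221, 1107^16≡620, 1107^32≡897, 1107^64≡447, 1107^128≡759, 1107^256≡163 (mod 1327).
1107^332 = 1107^(256+64+8+4) ≡ 1112 (mod 1327).
Check: 1112² = 1236544 ≡ 1107 (mod 1327). The two roots are 215 and 1112.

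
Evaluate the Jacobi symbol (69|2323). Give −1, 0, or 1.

Reciprocity: 69 ≡ 1 and 2323 ≡ 3 (mod 4), so (69/2323) = +(2323/69).
Reduce top mod 69: now compute (46/69).
Pull out 2: since 69 ≡ 5 (mod 8), (2/69) = -1.
Reciprocity: 23 ≡ 3 and 69 ≡ 1 (mod 4), so (23/69) = +(69/23).
Reduce top mod 23: now compute (0/23).
Top reduces to 0: gcd > 1, so the symbol is 0.

0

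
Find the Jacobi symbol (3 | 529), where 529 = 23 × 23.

Reciprocity: 3 ≡ 3 and 529 ≡ 1 (mod 4), so (3/529) = +(529/3).
Reduce top mod 3: now compute (1/3).
Reached (1/3) = 1. Collecting the sign flips along the way, the symbol is +1.

1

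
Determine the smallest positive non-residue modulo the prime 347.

2

(2/347) = −1, so 2 is the smallest positive non-residue mod 347.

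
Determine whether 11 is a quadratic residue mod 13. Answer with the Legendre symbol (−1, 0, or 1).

-1

Reciprocity: 11 ≡ 3 and 13 ≡ 1 (mod 4), so (11/13) = +(13/11).
Reduce top mod 11: now compute (2/11).
Pull out 2: since 11 ≡ 3 (mod 8), (2/11) = -1.
Reached (1/11) = 1. Collecting the sign flips along the way, the symbol is -1.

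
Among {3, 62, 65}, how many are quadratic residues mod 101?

1

(3/101) = -1 → non-residue.
(62/101) = -1 → non-residue.
(65/101) = +1 → QR.
Total quadratic residues among the 3: 1.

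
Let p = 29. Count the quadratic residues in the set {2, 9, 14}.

1

(2/29) = -1 → non-residue.
(9/29) = +1 → QR.
(14/29) = -1 → non-residue.
Total quadratic residues among the 3: 1.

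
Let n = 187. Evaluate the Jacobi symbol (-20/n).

1

First reduce: -20 ≡ 167 (mod 187).
Reciprocity: 167 ≡ 3 and 187 ≡ 3 (mod 4), so (167/187) = −(187/167).
Reduce top mod 167: now compute (20/167).
Pull out 2^2: since 167 ≡ 7 (mod 8), (2/167) = +1, so (2/167)^2 = +1.
Reciprocity: 5 ≡ 1 and 167 ≡ 3 (mod 4), so (5/167) = +(167/5).
Reduce top mod 5: now compute (2/5).
Pull out 2: since 5 ≡ 5 (mod 8), (2/5) = -1.
Reached (1/5) = 1. Collecting the sign flips along the way, the symbol is +1.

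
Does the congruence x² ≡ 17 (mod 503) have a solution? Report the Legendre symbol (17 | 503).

-1

Euler's criterion: (17/503) ≡ 17^251 (mod 503).
17^2 ≡ 289 (mod 503)
17^4 ≡ 23 (mod 503)
17^8 ≡ 26 (mod 503)
17^16 ≡ 173 (mod 503)
17^32 ≡ 252 (mod 503)
17^64 ≡ 126 (mod 503)
17^128 ≡ 283 (mod 503)
17^251 = 17^(128+64+32+16+8+2+1) ≡ 502 (mod 503).
Result is 502 ≡ −1, so (17/503) = −1.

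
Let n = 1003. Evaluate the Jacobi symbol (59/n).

Reciprocity: 59 ≡ 3 and 1003 ≡ 3 (mod 4), so (59/1003) = −(1003/59).
Reduce top mod 59: now compute (0/59).
Top reduces to 0: gcd > 1, so the symbol is 0.

0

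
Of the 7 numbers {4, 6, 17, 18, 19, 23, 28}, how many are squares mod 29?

4

(4/29) = +1 → QR.
(6/29) = +1 → QR.
(17/29) = -1 → non-residue.
(18/29) = -1 → non-residue.
(19/29) = -1 → non-residue.
(23/29) = +1 → QR.
(28/29) = +1 → QR.
Total quadratic residues among the 7: 4.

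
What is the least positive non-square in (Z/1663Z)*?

(2/1663) = +1, so 2 is a residue.
(3/1663) = −1, so 3 is the smallest positive non-residue mod 1663.

3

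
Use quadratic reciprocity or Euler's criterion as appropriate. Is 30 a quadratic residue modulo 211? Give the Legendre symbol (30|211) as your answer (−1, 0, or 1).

1

Euler's criterion: (30/211) ≡ 30^105 (mod 211).
30^2 ≡ 56 (mod 211)
30^4 ≡ 182 (mod 211)
30^8 ≡ 208 (mod 211)
30^16 ≡ 9 (mod 211)
30^32 ≡ 81 (mod 211)
30^64 ≡ 20 (mod 211)
30^105 = 30^(64+32+8+1) ≡ 1 (mod 211).
Result is 1, so (30/211) = 1.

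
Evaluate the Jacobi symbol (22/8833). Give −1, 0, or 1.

Pull out 2: since 8833 ≡ 1 (mod 8), (2/8833) = +1.
Reciprocity: 11 ≡ 3 and 8833 ≡ 1 (mod 4), so (11/8833) = +(8833/11).
Reduce top mod 11: now compute (0/11).
Top reduces to 0: gcd > 1, so the symbol is 0.

0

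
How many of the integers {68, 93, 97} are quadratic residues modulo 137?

(68/137) = +1 → QR.
(93/137) = +1 → QR.
(97/137) = -1 → non-residue.
Total quadratic residues among the 3: 2.

2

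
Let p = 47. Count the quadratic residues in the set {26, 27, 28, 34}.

(26/47) = -1 → non-residue.
(27/47) = +1 → QR.
(28/47) = +1 → QR.
(34/47) = +1 → QR.
Total quadratic residues among the 4: 3.

3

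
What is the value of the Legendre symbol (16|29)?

Pull out 2^4: since 29 ≡ 5 (mod 8), (2/29) = -1, so (2/29)^4 = +1.
Reached (1/29) = 1. Collecting the sign flips along the way, the symbol is +1.

1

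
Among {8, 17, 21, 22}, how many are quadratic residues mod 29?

1

(8/29) = -1 → non-residue.
(17/29) = -1 → non-residue.
(21/29) = -1 → non-residue.
(22/29) = +1 → QR.
Total quadratic residues among the 4: 1.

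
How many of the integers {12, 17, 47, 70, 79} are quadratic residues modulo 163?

1

(12/163) = -1 → non-residue.
(17/163) = -1 → non-residue.
(47/163) = +1 → QR.
(70/163) = -1 → non-residue.
(79/163) = -1 → non-residue.
Total quadratic residues among the 5: 1.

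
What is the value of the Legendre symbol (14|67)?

1

Euler's criterion: (14/67) ≡ 14^33 (mod 67).
14^2 ≡ 62 (mod 67)
14^4 ≡ 25 (mod 67)
14^8 ≡ 22 (mod 67)
14^16 ≡ 15 (mod 67)
14^32 ≡ 24 (mod 67)
14^33 = 14^(32+1) ≡ 1 (mod 67).
Result is 1, so (14/67) = 1.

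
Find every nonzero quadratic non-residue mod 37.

Square k = 1,…,18 (k and 37−k give the same square):
1²=1, 2²=4, 3²=9, 4²=16, 5²=25, 6²=36, 7²≡12, 8²≡27, 9²≡7, 10²≡26, 11²≡10, 12²≡33, 13²≡21, 14²≡11, 15²≡3, 16²≡34, 17²≡30, 18²≡28 (mod 37).
The residues are {1, 3, 4, 7, 9, 10, 11, 12, 16, 21, 25, 26, 27, 28, 30, 33, 34, 36}; the non-residues are the remaining 18 nonzero classes.

2 5 6 8 13 14 15 17 18 19 20 22 23 24 29 31 32 35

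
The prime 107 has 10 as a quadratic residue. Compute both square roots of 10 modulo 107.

44, 63

Since 107 ≡ 3 (mod 4), a square root of 10 is 10^((107+1)/4) = 10^27 mod 107.
Repeated squaring: 10^2≡100, 10^4≡49, 10^8≡47, 10^16≡69 (mod 107).
10^27 = 10^(16+8+2+1) ≡ 44 (mod 107).
Check: 44² = 1936 ≡ 10 (mod 107). The two roots are 44 and 63.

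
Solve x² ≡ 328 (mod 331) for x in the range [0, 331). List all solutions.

63, 268

Since 331 ≡ 3 (mod 4), a square root of 328 is 328^((331+1)/4) = 328^83 mod 331.
Repeated squaring: 328^2≡9, 328^4≡81, 328^8≡272, 328^16≡171, 328^32≡113, 328^64≡191 (mod 331).
328^83 = 328^(64+16+2+1) ≡ 268 (mod 331).
Check: 268² = 71824 ≡ 328 (mod 331). The two roots are 63 and 268.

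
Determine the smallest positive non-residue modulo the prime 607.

(2/607) = +1, so 2 is a residue.
(3/607) = −1, so 3 is the smallest positive non-residue mod 607.

3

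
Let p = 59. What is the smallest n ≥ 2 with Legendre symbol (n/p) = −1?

2

(2/59) = −1, so 2 is the smallest positive non-residue mod 59.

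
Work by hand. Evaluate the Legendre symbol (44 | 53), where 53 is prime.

Euler's criterion: (44/53) ≡ 44^26 (mod 53).
44^2 ≡ 28 (mod 53)
44^4 ≡ 42 (mod 53)
44^8 ≡ 15 (mod 53)
44^16 ≡ 13 (mod 53)
44^26 = 44^(16+8+2) ≡ 1 (mod 53).
Result is 1, so (44/53) = 1.

1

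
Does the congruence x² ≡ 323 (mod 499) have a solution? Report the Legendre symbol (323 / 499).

Reciprocity: 323 ≡ 3 and 499 ≡ 3 (mod 4), so (323/499) = −(499/323).
Reduce top mod 323: now compute (176/323).
Pull out 2^4: since 323 ≡ 3 (mod 8), (2/323) = -1, so (2/323)^4 = +1.
Reciprocity: 11 ≡ 3 and 323 ≡ 3 (mod 4), so (11/323) = −(323/11).
Reduce top mod 11: now compute (4/11).
Pull out 2^2: since 11 ≡ 3 (mod 8), (2/11) = -1, so (2/11)^2 = +1.
Reached (1/11) = 1. Collecting the sign flips along the way, the symbol is +1.

1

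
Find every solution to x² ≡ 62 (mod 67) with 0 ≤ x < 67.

Since 67 ≡ 3 (mod 4), a square root of 62 is 62^((67+1)/4) = 62^17 mod 67.
Repeated squaring: 62^2≡25, 62^4≡22, 62^8≡15, 62^16≡24 (mod 67).
62^17 = 62^(16+1) ≡ 14 (mod 67).
Check: 14² = 196 ≡ 62 (mod 67). The two roots are 14 and 53.

14, 53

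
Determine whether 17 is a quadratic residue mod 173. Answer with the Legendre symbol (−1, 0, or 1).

-1

Euler's criterion: (17/173) ≡ 17^86 (mod 173).
17^2 ≡ 116 (mod 173)
17^4 ≡ 135 (mod 173)
17^8 ≡ 60 (mod 173)
17^16 ≡ 140 (mod 173)
17^32 ≡ 51 (mod 173)
17^64 ≡ 6 (mod 173)
17^86 = 17^(64+16+4+2) ≡ 172 (mod 173).
Result is 172 ≡ −1, so (17/173) = −1.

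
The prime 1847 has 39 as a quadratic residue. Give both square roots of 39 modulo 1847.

Since 1847 ≡ 3 (mod 4), a square root of 39 is 39^((1847+1)/4) = 39^462 mod 1847.
Repeated squaring: 39^2≡1521, 39^4≡997, 39^8≡323, 39^16≡897, 39^32≡1164, 39^64≡1045, 39^128≡448, 39^256≡1228 (mod 1847).
39^462 = 39^(256+128+64+8+4+2) ≡ 265 (mod 1847).
Check: 265² = 70225 ≡ 39 (mod 1847). The two roots are 265 and 1582.

265, 1582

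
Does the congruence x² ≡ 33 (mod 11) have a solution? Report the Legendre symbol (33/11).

First reduce: 33 ≡ 0 (mod 11).
Top reduces to 0: gcd > 1, so the symbol is 0.

0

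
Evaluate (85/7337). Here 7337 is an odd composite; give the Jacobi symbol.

1

Reciprocity: 85 ≡ 1 and 7337 ≡ 1 (mod 4), so (85/7337) = +(7337/85).
Reduce top mod 85: now compute (27/85).
Reciprocity: 27 ≡ 3 and 85 ≡ 1 (mod 4), so (27/85) = +(85/27).
Reduce top mod 27: now compute (4/27).
Pull out 2^2: since 27 ≡ 3 (mod 8), (2/27) = -1, so (2/27)^2 = +1.
Reached (1/27) = 1. Collecting the sign flips along the way, the symbol is +1.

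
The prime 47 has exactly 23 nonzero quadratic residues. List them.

1, 2, 3, 4, 6, 7, 8, 9, 12, 14, 16, 17, 18, 21, 24, 25, 27, 28, 32, 34, 36, 37, 42

Square k = 1,…,23 (k and 47−k give the same square):
1²=1, 2²=4, 3²=9, 4²=16, 5²=25, 6²=36, 7²≡2, 8²≡17, 9²≡34, 10²≡6, 11²≡27, 12²≡3, 13²≡28, 14²≡8, 15²≡37, 16²≡21, 17²≡7, 18²≡42, 19²≡32, 20²≡24, 21²≡18, 22²≡14, 23²≡12 (mod 47).
So the quadratic residues mod 47 are {1, 2, 3, 4, 6, 7, 8, 9, 12, 14, 16, 17, 18, 21, 24, 25, 27, 28, 32, 34, 36, 37, 42}.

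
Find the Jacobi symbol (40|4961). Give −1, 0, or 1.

1

Pull out 2^3: since 4961 ≡ 1 (mod 8), (2/4961) = +1, so (2/4961)^3 = +1.
Reciprocity: 5 ≡ 1 and 4961 ≡ 1 (mod 4), so (5/4961) = +(4961/5).
Reduce top mod 5: now compute (1/5).
Reached (1/5) = 1. Collecting the sign flips along the way, the symbol is +1.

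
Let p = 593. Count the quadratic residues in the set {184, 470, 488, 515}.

(184/593) = +1 → QR.
(470/593) = +1 → QR.
(488/593) = -1 → non-residue.
(515/593) = +1 → QR.
Total quadratic residues among the 4: 3.

3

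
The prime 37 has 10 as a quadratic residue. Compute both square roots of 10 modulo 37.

11, 26

37 ≡ 1 (mod 4), so we find a root by search.
Trying successive values, 11² = 121 ≡ 10 (mod 37). The other root is 37 − 11 = 26.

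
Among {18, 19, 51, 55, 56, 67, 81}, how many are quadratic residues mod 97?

2

(18/97) = +1 → QR.
(19/97) = -1 → non-residue.
(51/97) = -1 → non-residue.
(55/97) = -1 → non-residue.
(56/97) = -1 → non-residue.
(67/97) = -1 → non-residue.
(81/97) = +1 → QR.
Total quadratic residues among the 7: 2.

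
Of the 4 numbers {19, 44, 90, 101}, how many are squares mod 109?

(19/109) = -1 → non-residue.
(44/109) = -1 → non-residue.
(90/109) = -1 → non-residue.
(101/109) = -1 → non-residue.
Total quadratic residues among the 4: 0.

0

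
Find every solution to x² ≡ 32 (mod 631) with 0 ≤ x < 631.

255, 376

Since 631 ≡ 3 (mod 4), a square root of 32 is 32^((631+1)/4) = 32^158 mod 631.
Repeated squaring: 32^2≡393, 32^4≡485, 32^8≡493, 32^16≡114, 32^32≡376, 32^64≡32, 32^128≡393 (mod 631).
32^158 = 32^(128+16+8+4+2) ≡ 376 (mod 631).
Check: 376² = 141376 ≡ 32 (mod 631). The two roots are 255 and 376.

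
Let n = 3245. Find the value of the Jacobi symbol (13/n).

Reciprocity: 13 ≡ 1 and 3245 ≡ 1 (mod 4), so (13/3245) = +(3245/13).
Reduce top mod 13: now compute (8/13).
Pull out 2^3: since 13 ≡ 5 (mod 8), (2/13) = -1, so (2/13)^3 = -1.
Reached (1/13) = 1. Collecting the sign flips along the way, the symbol is -1.

-1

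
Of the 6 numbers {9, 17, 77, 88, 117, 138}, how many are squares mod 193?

2

(9/193) = +1 → QR.
(17/193) = -1 → non-residue.
(77/193) = -1 → non-residue.
(88/193) = -1 → non-residue.
(117/193) = -1 → non-residue.
(138/193) = +1 → QR.
Total quadratic residues among the 6: 2.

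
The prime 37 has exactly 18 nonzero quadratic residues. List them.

Square k = 1,…,18 (k and 37−k give the same square):
1²=1, 2²=4, 3²=9, 4²=16, 5²=25, 6²=36, 7²≡12, 8²≡27, 9²≡7, 10²≡26, 11²≡10, 12²≡33, 13²≡21, 14²≡11, 15²≡3, 16²≡34, 17²≡30, 18²≡28 (mod 37).
So the quadratic residues mod 37 are {1, 3, 4, 7, 9, 10, 11, 12, 16, 21, 25, 26, 27, 28, 30, 33, 34, 36}.

1 3 4 7 9 10 11 12 16 21 25 26 27 28 30 33 34 36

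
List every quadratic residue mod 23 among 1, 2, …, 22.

Square k = 1,…,11 (k and 23−k give the same square):
1²=1, 2²=4, 3²=9, 4²=16, 5²≡2, 6²≡13, 7²≡3, 8²≡18, 9²≡12, 10²≡8, 11²≡6 (mod 23).
So the quadratic residues mod 23 are {1, 2, 3, 4, 6, 8, 9, 12, 13, 16, 18}.

1 2 3 4 6 8 9 12 13 16 18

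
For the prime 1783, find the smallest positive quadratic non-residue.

3

(2/1783) = +1, so 2 is a residue.
(3/1783) = −1, so 3 is the smallest positive non-residue mod 1783.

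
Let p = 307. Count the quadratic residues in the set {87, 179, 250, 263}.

(87/307) = +1 → QR.
(179/307) = +1 → QR.
(250/307) = +1 → QR.
(263/307) = -1 → non-residue.
Total quadratic residues among the 4: 3.

3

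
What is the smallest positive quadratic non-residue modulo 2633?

(2/2633) = +1, so 2 is a residue.
(3/2633) = −1, so 3 is the smallest positive non-residue mod 2633.

3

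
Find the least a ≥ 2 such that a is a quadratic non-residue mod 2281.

(2/2281) = +1, so 2 is a residue.
(3/2281) = +1, so 3 is a residue.
(4/2281) = +1, so 4 is a residue.
(5/2281) = +1, so 5 is a residue.
(6/2281) = +1, so 6 is a residue.
(7/2281) = −1, so 7 is the smallest positive non-residue mod 2281.

7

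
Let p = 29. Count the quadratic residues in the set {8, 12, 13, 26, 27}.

(8/29) = -1 → non-residue.
(12/29) = -1 → non-residue.
(13/29) = +1 → QR.
(26/29) = -1 → non-residue.
(27/29) = -1 → non-residue.
Total quadratic residues among the 5: 1.

1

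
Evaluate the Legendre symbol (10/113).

-1

Pull out 2: since 113 ≡ 1 (mod 8), (2/113) = +1.
Reciprocity: 5 ≡ 1 and 113 ≡ 1 (mod 4), so (5/113) = +(113/5).
Reduce top mod 5: now compute (3/5).
Reciprocity: 3 ≡ 3 and 5 ≡ 1 (mod 4), so (3/5) = +(5/3).
Reduce top mod 3: now compute (2/3).
Pull out 2: since 3 ≡ 3 (mod 8), (2/3) = -1.
Reached (1/3) = 1. Collecting the sign flips along the way, the symbol is -1.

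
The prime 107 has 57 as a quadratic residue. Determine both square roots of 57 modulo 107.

Since 107 ≡ 3 (mod 4), a square root of 57 is 57^((107+1)/4) = 57^27 mod 107.
Repeated squaring: 57^2≡39, 57^4≡23, 57^8≡101, 57^16≡36 (mod 107).
57^27 = 57^(16+8+2+1) ≡ 48 (mod 107).
Check: 48² = 2304 ≡ 57 (mod 107). The two roots are 48 and 59.

48, 59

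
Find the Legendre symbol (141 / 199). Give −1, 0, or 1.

Reciprocity: 141 ≡ 1 and 199 ≡ 3 (mod 4), so (141/199) = +(199/141).
Reduce top mod 141: now compute (58/141).
Pull out 2: since 141 ≡ 5 (mod 8), (2/141) = -1.
Reciprocity: 29 ≡ 1 and 141 ≡ 1 (mod 4), so (29/141) = +(141/29).
Reduce top mod 29: now compute (25/29).
Reciprocity: 25 ≡ 1 and 29 ≡ 1 (mod 4), so (25/29) = +(29/25).
Reduce top mod 25: now compute (4/25).
Pull out 2^2: since 25 ≡ 1 (mod 8), (2/25) = +1, so (2/25)^2 = +1.
Reached (1/25) = 1. Collecting the sign flips along the way, the symbol is -1.

-1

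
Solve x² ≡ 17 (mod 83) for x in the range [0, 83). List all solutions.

Since 83 ≡ 3 (mod 4), a square root of 17 is 17^((83+1)/4) = 17^21 mod 83.
Repeated squaring: 17^2≡40, 17^4≡23, 17^8≡31, 17^16≡48 (mod 83).
17^21 = 17^(16+4+1) ≡ 10 (mod 83).
Check: 10² = 100 ≡ 17 (mod 83). The two roots are 10 and 73.

10, 73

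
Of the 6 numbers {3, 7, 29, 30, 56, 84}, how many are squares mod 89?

1

(3/89) = -1 → non-residue.
(7/89) = -1 → non-residue.
(29/89) = -1 → non-residue.
(30/89) = -1 → non-residue.
(56/89) = -1 → non-residue.
(84/89) = +1 → QR.
Total quadratic residues among the 6: 1.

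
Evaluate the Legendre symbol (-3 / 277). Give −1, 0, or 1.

First reduce: -3 ≡ 274 (mod 277).
Pull out 2: since 277 ≡ 5 (mod 8), (2/277) = -1.
Reciprocity: 137 ≡ 1 and 277 ≡ 1 (mod 4), so (137/277) = +(277/137).
Reduce top mod 137: now compute (3/137).
Reciprocity: 3 ≡ 3 and 137 ≡ 1 (mod 4), so (3/137) = +(137/3).
Reduce top mod 3: now compute (2/3).
Pull out 2: since 3 ≡ 3 (mod 8), (2/3) = -1.
Reached (1/3) = 1. Collecting the sign flips along the way, the symbol is +1.

1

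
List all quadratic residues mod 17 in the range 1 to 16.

Square k = 1,…,8 (k and 17−k give the same square):
1²=1, 2²=4, 3²=9, 4²=16, 5²≡8, 6²≡2, 7²≡15, 8²≡13 (mod 17).
So the quadratic residues mod 17 are {1, 2, 4, 8, 9, 13, 15, 16}.

1,2,4,8,9,13,15,16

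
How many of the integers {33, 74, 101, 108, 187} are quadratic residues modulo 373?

(33/373) = -1 → non-residue.
(74/373) = -1 → non-residue.
(101/373) = +1 → QR.
(108/373) = +1 → QR.
(187/373) = -1 → non-residue.
Total quadratic residues among the 5: 2.

2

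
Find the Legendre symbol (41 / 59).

Reciprocity: 41 ≡ 1 and 59 ≡ 3 (mod 4), so (41/59) = +(59/41).
Reduce top mod 41: now compute (18/41).
Pull out 2: since 41 ≡ 1 (mod 8), (2/41) = +1.
Reciprocity: 9 ≡ 1 and 41 ≡ 1 (mod 4), so (9/41) = +(41/9).
Reduce top mod 9: now compute (5/9).
Reciprocity: 5 ≡ 1 and 9 ≡ 1 (mod 4), so (5/9) = +(9/5).
Reduce top mod 5: now compute (4/5).
Pull out 2^2: since 5 ≡ 5 (mod 8), (2/5) = -1, so (2/5)^2 = +1.
Reached (1/5) = 1. Collecting the sign flips along the way, the symbol is +1.

1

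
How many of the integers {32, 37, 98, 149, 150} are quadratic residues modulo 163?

1

(32/163) = -1 → non-residue.
(37/163) = -1 → non-residue.
(98/163) = -1 → non-residue.
(149/163) = -1 → non-residue.
(150/163) = +1 → QR.
Total quadratic residues among the 5: 1.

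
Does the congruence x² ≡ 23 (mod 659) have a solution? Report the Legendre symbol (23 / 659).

Euler's criterion: (23/659) ≡ 23^329 (mod 659).
23^2 ≡ 529 (mod 659)
23^4 ≡ 425 (mod 659)
23^8 ≡ 59 (mod 659)
23^16 ≡ 186 (mod 659)
23^32 ≡ 328 (mod 659)
23^64 ≡ 167 (mod 659)
23^128 ≡ 211 (mod 659)
23^256 ≡ 368 (mod 659)
23^329 = 23^(256+64+8+1) ≡ 1 (mod 659).
Result is 1, so (23/659) = 1.

1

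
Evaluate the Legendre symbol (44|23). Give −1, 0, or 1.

-1

Euler's criterion: (44/23) ≡ 21^11 (mod 23).
21^2 ≡ 4 (mod 23)
21^4 ≡ 16 (mod 23)
21^8 ≡ 3 (mod 23)
21^11 = 21^(8+2+1) ≡ 22 (mod 23).
Result is 22 ≡ −1, so (44/23) = −1.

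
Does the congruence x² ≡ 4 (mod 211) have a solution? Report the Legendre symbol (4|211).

1

Pull out 2^2: since 211 ≡ 3 (mod 8), (2/211) = -1, so (2/211)^2 = +1.
Reached (1/211) = 1. Collecting the sign flips along the way, the symbol is +1.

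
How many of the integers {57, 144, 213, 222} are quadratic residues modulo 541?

(57/541) = +1 → QR.
(144/541) = +1 → QR.
(213/541) = -1 → non-residue.
(222/541) = +1 → QR.
Total quadratic residues among the 4: 3.

3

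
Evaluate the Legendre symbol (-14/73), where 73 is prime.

Euler's criterion: (-14/73) ≡ 59^36 (mod 73).
59^2 ≡ 50 (mod 73)
59^4 ≡ 18 (mod 73)
59^8 ≡ 32 (mod 73)
59^16 ≡ 2 (mod 73)
59^32 ≡ 4 (mod 73)
59^36 = 59^(32+4) ≡ 72 (mod 73).
Result is 72 ≡ −1, so (-14/73) = −1.

-1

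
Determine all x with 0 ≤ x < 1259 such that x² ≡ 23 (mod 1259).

Since 1259 ≡ 3 (mod 4), a square root of 23 is 23^((1259+1)/4) = 23^315 mod 1259.
Repeated squaring: 23^2≡529, 23^4≡343, 23^8≡562, 23^16≡1094, 23^32≡786, 23^64≡886, 23^128≡639, 23^256≡405 (mod 1259).
23^315 = 23^(256+32+16+8+2+1) ≡ 94 (mod 1259).
Check: 94² = 8836 ≡ 23 (mod 1259). The two roots are 94 and 1165.

94, 1165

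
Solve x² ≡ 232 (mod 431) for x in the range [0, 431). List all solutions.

57, 374

Since 431 ≡ 3 (mod 4), a square root of 232 is 232^((431+1)/4) = 232^108 mod 431.
Repeated squaring: 232^2≡380, 232^4≡15, 232^8≡225, 232^16≡198, 232^32≡414, 232^64≡289 (mod 431).
232^108 = 232^(64+32+8+4) ≡ 57 (mod 431).
Check: 57² = 3249 ≡ 232 (mod 431). The two roots are 57 and 374.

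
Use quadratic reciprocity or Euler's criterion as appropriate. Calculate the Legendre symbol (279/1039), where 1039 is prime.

Euler's criterion: (279/1039) ≡ 279^519 (mod 1039).
279^2 ≡ 955 (mod 1039)
279^4 ≡ 822 (mod 1039)
279^8 ≡ 334 (mod 1039)
279^16 ≡ 383 (mod 1039)
279^32 ≡ 190 (mod 1039)
279^64 ≡ 774 (mod 1039)
279^128 ≡ 612 (mod 1039)
279^256 ≡ 504 (mod 1039)
279^512 ≡ 500 (mod 1039)
279^519 = 279^(512+4+2+1) ≡ 1038 (mod 1039).
Result is 1038 ≡ −1, so (279/1039) = −1.

-1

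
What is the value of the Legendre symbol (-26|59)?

-1

First reduce: -26 ≡ 33 (mod 59).
Reciprocity: 33 ≡ 1 and 59 ≡ 3 (mod 4), so (33/59) = +(59/33).
Reduce top mod 33: now compute (26/33).
Pull out 2: since 33 ≡ 1 (mod 8), (2/33) = +1.
Reciprocity: 13 ≡ 1 and 33 ≡ 1 (mod 4), so (13/33) = +(33/13).
Reduce top mod 13: now compute (7/13).
Reciprocity: 7 ≡ 3 and 13 ≡ 1 (mod 4), so (7/13) = +(13/7).
Reduce top mod 7: now compute (6/7).
Pull out 2: since 7 ≡ 7 (mod 8), (2/7) = +1.
Reciprocity: 3 ≡ 3 and 7 ≡ 3 (mod 4), so (3/7) = −(7/3).
Reduce top mod 3: now compute (1/3).
Reached (1/3) = 1. Collecting the sign flips along the way, the symbol is -1.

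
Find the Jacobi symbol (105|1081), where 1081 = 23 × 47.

Reciprocity: 105 ≡ 1 and 1081 ≡ 1 (mod 4), so (105/1081) = +(1081/105).
Reduce top mod 105: now compute (31/105).
Reciprocity: 31 ≡ 3 and 105 ≡ 1 (mod 4), so (31/105) = +(105/31).
Reduce top mod 31: now compute (12/31).
Pull out 2^2: since 31 ≡ 7 (mod 8), (2/31) = +1, so (2/31)^2 = +1.
Reciprocity: 3 ≡ 3 and 31 ≡ 3 (mod 4), so (3/31) = −(31/3).
Reduce top mod 3: now compute (1/3).
Reached (1/3) = 1. Collecting the sign flips along the way, the symbol is -1.

-1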